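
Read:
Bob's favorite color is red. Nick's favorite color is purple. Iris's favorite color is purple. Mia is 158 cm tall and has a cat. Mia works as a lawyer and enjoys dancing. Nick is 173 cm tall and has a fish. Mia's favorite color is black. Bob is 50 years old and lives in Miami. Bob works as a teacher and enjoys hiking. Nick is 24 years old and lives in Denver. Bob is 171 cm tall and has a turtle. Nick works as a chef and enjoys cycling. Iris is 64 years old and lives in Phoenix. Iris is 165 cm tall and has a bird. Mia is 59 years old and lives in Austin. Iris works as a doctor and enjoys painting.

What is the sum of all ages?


50+24+64+59 = 197

197


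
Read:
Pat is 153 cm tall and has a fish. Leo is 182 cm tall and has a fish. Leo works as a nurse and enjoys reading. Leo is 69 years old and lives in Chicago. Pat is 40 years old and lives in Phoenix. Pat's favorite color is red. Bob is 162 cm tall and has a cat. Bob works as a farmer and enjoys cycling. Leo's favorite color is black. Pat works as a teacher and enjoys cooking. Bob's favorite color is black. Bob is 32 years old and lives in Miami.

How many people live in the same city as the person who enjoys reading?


Person with hobby reading is Leo, city Chicago. Count = 1

1


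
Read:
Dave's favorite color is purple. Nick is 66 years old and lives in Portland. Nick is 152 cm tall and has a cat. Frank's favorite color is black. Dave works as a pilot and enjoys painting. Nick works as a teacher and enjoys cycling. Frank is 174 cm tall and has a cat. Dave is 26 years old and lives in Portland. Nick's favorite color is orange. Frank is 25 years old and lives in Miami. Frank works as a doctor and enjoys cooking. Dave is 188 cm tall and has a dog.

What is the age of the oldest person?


Oldest: Nick at 66

66


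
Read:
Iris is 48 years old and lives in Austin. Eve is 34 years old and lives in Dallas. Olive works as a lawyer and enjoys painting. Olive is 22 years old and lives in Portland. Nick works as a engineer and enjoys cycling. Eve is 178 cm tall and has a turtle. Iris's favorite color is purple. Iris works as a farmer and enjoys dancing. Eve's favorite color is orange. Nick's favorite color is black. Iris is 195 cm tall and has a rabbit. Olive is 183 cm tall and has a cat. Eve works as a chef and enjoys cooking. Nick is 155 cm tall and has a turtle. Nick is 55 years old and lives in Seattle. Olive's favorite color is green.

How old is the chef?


The chef is Eve, age 34

34


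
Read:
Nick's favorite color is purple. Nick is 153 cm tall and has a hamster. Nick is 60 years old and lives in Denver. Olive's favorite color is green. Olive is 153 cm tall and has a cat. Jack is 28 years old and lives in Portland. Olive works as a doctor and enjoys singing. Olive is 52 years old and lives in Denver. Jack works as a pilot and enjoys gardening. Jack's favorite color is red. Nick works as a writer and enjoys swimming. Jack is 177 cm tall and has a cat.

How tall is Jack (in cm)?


Jack is 177 cm tall

177


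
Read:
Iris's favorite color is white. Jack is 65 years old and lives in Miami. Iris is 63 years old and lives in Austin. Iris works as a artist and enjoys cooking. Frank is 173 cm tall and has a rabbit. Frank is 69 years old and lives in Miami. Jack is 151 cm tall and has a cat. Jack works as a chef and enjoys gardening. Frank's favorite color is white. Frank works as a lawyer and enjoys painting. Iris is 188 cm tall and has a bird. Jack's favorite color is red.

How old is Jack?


Jack is 65 years old

65


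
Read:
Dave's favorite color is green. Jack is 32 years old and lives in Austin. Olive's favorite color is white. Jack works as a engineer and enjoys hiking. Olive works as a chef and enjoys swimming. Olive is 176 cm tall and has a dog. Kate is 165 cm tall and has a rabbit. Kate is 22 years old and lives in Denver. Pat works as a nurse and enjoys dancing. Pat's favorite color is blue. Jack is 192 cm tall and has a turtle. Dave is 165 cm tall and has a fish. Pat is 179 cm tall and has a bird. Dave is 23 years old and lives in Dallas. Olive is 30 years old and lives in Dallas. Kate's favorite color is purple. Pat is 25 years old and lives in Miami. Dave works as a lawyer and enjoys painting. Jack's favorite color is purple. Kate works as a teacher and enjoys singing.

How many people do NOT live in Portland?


Not in Portland: 5

5


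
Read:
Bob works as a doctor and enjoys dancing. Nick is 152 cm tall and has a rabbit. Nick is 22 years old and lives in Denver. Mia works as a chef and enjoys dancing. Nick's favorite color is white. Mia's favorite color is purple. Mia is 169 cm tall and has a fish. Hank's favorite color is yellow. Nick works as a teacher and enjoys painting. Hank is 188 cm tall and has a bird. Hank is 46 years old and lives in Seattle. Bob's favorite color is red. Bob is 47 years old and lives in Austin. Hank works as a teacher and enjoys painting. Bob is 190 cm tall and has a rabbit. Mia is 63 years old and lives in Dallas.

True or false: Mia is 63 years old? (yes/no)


Mia is actually 63. yes

yes


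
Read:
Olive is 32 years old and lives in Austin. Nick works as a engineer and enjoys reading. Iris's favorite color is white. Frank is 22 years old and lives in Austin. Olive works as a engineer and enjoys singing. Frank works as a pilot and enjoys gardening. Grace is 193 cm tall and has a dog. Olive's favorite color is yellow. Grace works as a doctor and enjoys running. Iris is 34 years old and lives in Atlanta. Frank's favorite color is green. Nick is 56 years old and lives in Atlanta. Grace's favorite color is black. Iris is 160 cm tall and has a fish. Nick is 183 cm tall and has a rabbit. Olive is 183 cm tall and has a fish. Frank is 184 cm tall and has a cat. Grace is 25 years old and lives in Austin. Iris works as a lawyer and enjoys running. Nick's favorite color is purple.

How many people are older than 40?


Filter: 1

1


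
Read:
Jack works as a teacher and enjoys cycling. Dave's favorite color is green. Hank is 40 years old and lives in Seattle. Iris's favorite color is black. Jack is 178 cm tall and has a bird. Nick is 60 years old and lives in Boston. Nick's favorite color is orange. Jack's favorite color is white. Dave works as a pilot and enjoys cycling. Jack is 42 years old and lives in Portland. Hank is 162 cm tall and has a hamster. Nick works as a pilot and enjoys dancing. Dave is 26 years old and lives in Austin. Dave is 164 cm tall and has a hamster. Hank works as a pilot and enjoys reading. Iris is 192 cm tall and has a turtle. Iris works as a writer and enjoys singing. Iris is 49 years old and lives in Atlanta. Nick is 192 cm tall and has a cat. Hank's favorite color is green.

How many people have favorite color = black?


Count: 1

1


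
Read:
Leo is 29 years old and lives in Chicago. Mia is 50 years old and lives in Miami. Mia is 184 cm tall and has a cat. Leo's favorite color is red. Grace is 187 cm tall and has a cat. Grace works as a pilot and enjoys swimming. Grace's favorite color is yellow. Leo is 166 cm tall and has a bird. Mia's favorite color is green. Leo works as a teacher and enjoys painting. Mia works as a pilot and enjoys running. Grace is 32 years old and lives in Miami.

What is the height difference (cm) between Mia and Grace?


|184 - 187| = 3

3


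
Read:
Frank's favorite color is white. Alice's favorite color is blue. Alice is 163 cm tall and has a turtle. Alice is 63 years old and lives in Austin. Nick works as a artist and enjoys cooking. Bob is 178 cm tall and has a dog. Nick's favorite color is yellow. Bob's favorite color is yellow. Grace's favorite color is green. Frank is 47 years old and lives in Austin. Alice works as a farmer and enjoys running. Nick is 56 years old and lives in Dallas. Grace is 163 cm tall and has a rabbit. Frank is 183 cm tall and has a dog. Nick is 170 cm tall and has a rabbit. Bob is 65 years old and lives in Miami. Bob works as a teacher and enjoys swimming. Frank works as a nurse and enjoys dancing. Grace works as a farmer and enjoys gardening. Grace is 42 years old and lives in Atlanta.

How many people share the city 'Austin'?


Count: 2

2


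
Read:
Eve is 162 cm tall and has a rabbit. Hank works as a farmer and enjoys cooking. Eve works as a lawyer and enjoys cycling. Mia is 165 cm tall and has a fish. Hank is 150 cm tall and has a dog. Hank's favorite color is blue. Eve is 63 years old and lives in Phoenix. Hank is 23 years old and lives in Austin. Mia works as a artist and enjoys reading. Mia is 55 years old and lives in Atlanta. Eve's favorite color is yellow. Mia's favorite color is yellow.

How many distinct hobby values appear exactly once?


Unique hobby values: 3

3


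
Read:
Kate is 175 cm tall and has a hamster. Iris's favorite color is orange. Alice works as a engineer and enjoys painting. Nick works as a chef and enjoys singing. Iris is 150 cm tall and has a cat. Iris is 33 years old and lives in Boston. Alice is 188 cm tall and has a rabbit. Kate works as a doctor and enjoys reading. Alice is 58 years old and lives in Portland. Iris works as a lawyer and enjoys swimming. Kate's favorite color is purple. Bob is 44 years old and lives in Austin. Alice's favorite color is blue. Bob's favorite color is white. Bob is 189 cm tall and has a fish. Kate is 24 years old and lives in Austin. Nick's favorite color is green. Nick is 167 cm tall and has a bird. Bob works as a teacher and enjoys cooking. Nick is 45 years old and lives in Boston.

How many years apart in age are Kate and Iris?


24 vs 33, diff = 9

9


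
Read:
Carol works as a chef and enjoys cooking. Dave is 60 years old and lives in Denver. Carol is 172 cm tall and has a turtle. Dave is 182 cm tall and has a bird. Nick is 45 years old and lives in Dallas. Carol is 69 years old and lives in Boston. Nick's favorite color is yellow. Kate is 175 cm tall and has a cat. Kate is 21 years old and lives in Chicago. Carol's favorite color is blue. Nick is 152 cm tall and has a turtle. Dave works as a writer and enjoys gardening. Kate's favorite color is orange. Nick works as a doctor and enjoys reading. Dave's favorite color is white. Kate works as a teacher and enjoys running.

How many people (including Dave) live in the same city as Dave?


Dave lives in Denver. Count = 1

1


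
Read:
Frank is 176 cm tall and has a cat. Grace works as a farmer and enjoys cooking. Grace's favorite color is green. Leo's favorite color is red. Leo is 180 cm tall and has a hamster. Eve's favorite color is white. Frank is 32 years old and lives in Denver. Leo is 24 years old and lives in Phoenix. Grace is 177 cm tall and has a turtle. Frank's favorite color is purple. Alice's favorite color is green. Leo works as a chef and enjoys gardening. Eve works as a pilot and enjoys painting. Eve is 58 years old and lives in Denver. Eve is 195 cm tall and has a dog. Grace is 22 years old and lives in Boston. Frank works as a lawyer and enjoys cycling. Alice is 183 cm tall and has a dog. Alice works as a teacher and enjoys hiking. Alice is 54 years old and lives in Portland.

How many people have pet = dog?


Count: 2

2


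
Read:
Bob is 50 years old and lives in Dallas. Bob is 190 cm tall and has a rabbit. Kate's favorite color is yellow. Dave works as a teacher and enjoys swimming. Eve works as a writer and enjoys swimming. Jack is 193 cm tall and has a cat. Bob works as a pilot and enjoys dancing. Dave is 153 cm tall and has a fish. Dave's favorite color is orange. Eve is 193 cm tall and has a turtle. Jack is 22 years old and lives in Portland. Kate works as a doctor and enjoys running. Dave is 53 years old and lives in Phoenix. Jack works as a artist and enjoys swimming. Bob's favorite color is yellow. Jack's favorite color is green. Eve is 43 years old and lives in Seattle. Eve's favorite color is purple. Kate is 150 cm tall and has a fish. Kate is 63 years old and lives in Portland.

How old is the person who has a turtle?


Person with turtle is Eve, age 43

43


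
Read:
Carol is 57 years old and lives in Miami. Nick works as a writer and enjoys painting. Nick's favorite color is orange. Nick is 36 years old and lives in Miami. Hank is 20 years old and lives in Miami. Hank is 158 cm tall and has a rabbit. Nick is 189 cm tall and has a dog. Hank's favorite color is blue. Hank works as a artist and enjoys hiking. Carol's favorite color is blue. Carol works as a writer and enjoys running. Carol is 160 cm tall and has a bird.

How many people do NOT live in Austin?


Not in Austin: 3

3


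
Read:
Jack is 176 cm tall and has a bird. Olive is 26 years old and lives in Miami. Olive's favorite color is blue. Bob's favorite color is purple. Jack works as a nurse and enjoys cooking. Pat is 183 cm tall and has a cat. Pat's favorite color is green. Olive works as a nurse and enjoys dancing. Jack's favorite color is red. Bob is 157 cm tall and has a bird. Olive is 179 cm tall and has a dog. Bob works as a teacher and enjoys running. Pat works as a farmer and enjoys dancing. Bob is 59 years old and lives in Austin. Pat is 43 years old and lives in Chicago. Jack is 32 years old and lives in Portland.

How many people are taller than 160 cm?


Taller than 160: 3

3


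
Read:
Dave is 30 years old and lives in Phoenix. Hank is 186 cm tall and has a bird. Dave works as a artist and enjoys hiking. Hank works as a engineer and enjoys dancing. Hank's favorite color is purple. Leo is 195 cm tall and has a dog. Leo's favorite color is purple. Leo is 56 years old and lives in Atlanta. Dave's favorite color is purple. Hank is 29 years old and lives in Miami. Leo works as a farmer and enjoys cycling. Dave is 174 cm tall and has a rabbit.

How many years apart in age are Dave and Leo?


30 vs 56, diff = 26

26


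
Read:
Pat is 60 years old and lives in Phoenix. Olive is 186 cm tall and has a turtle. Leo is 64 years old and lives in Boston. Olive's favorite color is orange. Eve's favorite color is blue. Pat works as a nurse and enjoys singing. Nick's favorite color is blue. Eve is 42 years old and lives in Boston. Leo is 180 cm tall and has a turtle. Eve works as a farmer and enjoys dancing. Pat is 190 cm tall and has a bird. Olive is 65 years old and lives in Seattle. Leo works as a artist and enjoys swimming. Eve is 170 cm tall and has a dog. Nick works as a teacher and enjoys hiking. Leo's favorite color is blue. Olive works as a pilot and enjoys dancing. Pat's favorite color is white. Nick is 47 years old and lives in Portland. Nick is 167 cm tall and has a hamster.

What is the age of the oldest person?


Oldest: Olive at 65

65


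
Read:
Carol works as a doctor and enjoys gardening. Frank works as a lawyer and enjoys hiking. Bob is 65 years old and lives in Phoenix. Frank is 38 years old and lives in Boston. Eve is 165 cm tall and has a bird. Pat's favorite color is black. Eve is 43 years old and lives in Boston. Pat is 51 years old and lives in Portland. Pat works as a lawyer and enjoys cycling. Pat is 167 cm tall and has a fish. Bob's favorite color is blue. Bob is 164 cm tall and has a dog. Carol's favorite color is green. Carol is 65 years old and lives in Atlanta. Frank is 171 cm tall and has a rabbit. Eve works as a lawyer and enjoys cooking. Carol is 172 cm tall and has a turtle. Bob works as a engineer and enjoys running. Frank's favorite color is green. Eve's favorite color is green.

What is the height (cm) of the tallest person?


Tallest: Carol at 172 cm

172


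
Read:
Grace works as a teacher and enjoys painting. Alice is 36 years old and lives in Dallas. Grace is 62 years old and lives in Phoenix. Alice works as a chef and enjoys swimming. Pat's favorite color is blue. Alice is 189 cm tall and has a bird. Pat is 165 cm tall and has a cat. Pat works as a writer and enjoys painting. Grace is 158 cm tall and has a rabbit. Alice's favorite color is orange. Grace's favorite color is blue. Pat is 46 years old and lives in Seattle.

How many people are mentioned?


People: Grace, Pat, Alice. Count = 3

3


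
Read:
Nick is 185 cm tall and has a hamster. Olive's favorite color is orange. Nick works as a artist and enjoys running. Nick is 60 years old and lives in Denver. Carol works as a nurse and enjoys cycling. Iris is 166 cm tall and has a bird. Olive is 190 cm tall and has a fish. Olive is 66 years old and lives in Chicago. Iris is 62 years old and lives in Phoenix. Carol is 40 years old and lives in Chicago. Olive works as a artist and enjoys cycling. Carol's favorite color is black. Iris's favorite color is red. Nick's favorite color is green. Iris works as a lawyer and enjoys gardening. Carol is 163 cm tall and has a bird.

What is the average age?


Sum=228, n=4, avg=57

57


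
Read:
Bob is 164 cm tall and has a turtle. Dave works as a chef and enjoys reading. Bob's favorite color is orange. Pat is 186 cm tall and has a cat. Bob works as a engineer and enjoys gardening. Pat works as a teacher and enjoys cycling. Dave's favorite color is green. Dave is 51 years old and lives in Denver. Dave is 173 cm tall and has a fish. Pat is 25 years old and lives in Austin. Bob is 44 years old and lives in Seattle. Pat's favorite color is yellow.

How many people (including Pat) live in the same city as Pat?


Pat lives in Austin. Count = 1

1


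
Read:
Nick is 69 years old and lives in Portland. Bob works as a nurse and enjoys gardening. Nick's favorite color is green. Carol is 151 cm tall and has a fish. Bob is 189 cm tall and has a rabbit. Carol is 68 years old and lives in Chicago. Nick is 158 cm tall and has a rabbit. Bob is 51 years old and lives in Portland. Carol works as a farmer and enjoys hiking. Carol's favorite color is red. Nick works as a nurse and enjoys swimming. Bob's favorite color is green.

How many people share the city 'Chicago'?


Count: 1

1


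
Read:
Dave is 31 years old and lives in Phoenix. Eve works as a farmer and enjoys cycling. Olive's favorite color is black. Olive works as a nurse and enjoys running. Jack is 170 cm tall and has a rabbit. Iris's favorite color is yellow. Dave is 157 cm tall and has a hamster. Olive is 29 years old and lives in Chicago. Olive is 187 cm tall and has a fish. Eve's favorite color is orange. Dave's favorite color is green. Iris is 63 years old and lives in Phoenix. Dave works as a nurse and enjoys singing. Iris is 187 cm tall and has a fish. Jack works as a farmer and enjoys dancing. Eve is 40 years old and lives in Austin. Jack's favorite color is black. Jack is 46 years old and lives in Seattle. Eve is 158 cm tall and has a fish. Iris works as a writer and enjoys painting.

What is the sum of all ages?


29+63+31+40+46 = 209

209


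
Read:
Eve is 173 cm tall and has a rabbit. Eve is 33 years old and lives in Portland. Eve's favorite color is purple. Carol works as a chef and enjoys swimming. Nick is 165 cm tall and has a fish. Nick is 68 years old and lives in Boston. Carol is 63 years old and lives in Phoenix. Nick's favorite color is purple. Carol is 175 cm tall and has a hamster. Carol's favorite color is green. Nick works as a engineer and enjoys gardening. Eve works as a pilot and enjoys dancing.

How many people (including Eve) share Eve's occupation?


Eve is a pilot. Count = 1

1


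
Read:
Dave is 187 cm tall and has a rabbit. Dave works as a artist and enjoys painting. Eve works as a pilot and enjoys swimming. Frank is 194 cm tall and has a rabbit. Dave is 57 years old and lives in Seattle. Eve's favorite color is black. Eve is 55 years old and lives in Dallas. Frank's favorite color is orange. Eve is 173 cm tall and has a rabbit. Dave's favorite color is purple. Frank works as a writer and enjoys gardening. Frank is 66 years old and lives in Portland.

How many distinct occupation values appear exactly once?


Unique occupation values: 3

3


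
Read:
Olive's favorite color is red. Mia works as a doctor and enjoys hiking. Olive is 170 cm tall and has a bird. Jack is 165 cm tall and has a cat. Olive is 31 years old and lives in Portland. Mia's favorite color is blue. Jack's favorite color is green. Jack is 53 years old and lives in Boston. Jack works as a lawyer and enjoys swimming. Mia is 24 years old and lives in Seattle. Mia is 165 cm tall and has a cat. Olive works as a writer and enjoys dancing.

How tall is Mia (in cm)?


Mia is 165 cm tall

165


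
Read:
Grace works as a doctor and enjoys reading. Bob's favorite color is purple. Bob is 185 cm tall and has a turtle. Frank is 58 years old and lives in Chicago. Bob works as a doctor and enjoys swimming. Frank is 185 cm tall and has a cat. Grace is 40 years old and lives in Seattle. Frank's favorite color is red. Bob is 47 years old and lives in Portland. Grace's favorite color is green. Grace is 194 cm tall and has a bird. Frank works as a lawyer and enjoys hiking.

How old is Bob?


Bob is 47 years old

47


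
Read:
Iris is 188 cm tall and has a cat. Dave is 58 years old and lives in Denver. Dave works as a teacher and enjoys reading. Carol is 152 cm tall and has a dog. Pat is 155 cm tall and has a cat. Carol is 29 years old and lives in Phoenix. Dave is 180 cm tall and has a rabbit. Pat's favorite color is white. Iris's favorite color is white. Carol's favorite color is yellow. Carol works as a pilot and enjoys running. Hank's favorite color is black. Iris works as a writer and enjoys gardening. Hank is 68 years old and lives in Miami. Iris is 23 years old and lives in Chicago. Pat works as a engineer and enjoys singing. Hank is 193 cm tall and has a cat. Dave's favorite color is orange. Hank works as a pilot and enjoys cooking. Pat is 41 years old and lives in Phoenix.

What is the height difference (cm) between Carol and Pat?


|152 - 155| = 3

3


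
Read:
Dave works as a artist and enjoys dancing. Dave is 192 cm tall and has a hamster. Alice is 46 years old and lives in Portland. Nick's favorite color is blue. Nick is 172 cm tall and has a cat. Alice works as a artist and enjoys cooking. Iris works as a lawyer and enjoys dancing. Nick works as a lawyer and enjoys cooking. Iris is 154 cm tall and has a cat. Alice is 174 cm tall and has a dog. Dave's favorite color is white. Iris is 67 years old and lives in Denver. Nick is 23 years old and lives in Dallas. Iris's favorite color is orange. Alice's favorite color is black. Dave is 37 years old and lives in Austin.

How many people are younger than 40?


Filter: 2

2


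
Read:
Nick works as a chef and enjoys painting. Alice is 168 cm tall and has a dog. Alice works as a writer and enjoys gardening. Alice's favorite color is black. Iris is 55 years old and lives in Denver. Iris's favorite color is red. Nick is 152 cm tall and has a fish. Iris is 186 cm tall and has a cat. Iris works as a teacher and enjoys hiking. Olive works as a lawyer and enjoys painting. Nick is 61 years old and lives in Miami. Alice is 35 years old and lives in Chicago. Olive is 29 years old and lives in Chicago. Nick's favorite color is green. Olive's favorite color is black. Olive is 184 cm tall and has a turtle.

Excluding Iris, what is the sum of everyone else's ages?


Sum (excluding Iris): 125

125


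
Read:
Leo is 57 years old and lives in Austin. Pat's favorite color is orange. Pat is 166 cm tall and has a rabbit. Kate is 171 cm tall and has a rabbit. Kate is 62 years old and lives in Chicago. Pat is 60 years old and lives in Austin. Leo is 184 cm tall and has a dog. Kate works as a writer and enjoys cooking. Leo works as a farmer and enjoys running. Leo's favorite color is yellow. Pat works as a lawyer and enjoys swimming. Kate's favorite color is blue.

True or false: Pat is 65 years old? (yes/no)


Pat is actually 60. no

no


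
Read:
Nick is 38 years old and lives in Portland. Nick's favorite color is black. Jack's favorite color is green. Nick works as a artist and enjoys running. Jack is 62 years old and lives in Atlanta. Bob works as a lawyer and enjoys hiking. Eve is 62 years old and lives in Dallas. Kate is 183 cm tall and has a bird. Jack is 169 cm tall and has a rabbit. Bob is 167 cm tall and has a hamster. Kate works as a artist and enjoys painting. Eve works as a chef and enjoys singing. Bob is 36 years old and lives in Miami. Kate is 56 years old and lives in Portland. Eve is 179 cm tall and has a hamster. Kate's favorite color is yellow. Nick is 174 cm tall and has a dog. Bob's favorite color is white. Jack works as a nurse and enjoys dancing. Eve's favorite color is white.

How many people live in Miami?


Count in Miami: 1

1


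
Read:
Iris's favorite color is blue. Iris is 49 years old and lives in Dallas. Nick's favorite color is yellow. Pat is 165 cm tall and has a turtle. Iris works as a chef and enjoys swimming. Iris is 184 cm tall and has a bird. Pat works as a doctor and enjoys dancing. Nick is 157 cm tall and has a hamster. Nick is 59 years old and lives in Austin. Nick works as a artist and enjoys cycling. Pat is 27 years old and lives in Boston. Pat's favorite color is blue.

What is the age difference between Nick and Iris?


|59 - 49| = 10

10


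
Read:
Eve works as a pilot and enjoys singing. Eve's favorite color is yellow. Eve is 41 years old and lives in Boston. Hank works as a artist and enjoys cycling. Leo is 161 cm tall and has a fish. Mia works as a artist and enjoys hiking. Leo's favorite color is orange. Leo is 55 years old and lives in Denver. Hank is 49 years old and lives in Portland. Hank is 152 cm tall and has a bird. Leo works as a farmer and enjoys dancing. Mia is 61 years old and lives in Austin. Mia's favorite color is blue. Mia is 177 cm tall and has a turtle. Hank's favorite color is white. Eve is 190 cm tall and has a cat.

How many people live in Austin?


Count in Austin: 1

1


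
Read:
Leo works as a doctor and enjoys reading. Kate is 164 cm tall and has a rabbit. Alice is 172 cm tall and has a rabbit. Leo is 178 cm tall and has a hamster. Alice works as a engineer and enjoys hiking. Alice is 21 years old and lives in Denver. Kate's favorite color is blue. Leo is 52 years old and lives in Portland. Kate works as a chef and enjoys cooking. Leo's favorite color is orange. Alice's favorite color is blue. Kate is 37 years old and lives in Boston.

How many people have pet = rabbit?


Count: 2

2


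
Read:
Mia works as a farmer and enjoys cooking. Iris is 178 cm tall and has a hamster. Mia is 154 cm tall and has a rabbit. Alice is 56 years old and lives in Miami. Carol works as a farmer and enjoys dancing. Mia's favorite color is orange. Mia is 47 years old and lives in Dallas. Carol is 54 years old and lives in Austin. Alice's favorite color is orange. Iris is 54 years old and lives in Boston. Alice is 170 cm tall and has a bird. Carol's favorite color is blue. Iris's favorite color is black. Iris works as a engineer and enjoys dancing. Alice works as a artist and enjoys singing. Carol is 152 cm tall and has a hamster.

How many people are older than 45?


Filter: 4

4


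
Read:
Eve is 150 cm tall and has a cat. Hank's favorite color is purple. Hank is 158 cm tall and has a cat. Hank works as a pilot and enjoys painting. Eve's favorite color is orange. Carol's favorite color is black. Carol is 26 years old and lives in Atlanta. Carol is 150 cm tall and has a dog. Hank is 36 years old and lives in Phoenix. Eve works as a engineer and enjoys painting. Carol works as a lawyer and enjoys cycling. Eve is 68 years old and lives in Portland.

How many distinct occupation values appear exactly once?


Unique occupation values: 3

3


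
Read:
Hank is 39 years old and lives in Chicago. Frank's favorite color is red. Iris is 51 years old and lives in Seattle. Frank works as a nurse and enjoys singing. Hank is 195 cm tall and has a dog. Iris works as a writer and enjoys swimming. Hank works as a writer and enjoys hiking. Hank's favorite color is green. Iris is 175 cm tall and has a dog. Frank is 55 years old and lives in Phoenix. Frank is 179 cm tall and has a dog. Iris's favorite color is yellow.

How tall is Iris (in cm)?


Iris is 175 cm tall

175


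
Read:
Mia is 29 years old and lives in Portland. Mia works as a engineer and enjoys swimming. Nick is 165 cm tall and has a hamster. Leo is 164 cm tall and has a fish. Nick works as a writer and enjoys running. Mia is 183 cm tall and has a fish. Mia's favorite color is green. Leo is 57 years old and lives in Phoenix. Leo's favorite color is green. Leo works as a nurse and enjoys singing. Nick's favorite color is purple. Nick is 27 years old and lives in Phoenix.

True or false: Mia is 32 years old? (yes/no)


Mia is actually 29. no

no


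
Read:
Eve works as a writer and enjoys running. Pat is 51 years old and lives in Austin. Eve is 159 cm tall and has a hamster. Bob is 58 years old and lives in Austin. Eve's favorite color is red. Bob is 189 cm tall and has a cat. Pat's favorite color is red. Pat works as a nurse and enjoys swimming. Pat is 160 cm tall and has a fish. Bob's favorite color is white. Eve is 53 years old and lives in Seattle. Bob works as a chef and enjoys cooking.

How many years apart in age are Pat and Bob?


51 vs 58, diff = 7

7


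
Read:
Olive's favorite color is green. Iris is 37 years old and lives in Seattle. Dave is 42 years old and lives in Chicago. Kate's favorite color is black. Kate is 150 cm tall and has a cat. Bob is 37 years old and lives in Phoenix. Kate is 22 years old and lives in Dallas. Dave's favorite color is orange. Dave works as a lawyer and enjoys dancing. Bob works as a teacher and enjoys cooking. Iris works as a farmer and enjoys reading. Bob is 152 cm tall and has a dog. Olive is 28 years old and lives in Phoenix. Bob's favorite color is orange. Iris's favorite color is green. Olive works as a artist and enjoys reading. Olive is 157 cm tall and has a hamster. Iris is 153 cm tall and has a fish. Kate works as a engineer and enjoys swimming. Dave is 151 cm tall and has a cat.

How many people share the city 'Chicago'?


Count: 1

1


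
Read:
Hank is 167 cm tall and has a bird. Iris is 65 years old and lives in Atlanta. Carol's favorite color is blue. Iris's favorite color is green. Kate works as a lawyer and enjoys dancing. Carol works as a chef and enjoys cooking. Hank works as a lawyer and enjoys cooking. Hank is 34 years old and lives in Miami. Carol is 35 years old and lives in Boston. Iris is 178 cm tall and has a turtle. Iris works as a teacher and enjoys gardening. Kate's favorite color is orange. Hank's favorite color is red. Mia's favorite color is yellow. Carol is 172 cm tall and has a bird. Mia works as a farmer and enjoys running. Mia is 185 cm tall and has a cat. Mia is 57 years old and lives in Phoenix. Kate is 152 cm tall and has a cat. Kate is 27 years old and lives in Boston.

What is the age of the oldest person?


Oldest: Iris at 65

65


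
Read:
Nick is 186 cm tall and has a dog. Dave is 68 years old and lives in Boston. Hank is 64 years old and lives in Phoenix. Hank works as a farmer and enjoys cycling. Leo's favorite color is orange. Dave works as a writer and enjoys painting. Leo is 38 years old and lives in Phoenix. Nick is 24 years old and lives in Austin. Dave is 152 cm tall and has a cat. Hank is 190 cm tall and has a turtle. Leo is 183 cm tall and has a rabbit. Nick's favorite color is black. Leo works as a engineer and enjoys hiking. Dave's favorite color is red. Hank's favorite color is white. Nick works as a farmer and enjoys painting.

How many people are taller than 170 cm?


Taller than 170: 3

3


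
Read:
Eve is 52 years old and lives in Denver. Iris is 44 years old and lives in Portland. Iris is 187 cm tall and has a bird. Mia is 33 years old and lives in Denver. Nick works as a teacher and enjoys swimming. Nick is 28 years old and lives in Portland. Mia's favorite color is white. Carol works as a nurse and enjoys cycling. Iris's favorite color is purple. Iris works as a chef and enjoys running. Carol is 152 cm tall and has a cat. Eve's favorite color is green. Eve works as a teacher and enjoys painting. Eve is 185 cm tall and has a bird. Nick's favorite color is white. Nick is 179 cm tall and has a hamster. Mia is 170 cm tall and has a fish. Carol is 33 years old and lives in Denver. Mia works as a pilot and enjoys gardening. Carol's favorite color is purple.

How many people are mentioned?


People: Eve, Iris, Mia, Nick, Carol. Count = 5

5


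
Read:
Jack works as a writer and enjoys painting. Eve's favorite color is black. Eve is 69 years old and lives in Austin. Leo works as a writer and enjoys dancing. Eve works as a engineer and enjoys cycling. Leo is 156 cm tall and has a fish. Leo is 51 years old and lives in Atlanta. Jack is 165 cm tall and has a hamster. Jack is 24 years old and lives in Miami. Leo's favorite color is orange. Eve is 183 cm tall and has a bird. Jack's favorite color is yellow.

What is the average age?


Sum=144, n=3, avg=48

48


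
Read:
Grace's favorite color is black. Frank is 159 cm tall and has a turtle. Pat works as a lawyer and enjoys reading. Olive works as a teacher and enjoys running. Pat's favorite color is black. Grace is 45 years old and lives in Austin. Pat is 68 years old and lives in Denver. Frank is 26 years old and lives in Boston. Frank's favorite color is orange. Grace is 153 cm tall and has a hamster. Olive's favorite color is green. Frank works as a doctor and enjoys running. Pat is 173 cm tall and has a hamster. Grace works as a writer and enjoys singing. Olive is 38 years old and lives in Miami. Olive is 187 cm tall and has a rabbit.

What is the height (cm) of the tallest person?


Tallest: Olive at 187 cm

187


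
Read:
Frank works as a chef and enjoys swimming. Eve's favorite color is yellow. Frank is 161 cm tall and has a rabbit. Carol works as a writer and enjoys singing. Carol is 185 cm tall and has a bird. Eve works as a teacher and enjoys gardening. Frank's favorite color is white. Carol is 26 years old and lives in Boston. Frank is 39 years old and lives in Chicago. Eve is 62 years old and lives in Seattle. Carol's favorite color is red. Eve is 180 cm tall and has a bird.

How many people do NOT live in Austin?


Not in Austin: 3

3


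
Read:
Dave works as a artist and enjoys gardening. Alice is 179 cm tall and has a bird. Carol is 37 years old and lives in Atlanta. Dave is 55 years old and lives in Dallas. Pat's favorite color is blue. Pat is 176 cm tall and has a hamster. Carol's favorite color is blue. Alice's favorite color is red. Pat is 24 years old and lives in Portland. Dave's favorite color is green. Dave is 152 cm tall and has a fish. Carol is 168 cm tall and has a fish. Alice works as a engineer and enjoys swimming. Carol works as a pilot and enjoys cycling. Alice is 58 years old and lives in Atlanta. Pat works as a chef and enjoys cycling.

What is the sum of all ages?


24+37+58+55 = 174

174


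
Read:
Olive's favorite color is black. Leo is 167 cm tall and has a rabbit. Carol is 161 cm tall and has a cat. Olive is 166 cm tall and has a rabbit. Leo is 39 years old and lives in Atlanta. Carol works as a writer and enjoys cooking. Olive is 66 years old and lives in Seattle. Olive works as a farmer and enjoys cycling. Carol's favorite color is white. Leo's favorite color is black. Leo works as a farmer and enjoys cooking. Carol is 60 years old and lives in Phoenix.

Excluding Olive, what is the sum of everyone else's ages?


Sum (excluding Olive): 99

99


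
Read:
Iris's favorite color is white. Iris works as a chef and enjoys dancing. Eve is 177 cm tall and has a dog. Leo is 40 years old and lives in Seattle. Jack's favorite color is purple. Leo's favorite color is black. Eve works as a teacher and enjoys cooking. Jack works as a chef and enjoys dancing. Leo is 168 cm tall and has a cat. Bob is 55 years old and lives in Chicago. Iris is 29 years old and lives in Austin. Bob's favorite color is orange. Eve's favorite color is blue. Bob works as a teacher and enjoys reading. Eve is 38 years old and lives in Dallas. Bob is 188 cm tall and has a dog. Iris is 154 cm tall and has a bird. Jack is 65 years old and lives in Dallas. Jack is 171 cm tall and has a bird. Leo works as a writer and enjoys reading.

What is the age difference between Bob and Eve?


|55 - 38| = 17

17


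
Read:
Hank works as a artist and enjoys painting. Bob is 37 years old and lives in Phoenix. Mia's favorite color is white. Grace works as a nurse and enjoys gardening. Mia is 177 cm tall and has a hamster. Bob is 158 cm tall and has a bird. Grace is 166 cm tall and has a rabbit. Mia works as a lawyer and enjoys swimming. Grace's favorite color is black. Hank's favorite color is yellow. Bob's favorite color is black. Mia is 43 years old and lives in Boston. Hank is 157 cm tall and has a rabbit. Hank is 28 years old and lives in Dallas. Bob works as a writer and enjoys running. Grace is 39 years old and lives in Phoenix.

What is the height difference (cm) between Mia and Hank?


|177 - 157| = 20

20


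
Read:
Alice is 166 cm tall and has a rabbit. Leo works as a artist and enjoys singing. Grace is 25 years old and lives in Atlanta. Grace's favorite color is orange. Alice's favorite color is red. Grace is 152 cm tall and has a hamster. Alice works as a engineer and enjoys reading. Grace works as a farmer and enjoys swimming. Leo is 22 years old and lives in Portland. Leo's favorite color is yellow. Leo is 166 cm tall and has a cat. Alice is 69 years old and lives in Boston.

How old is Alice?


Alice is 69 years old

69


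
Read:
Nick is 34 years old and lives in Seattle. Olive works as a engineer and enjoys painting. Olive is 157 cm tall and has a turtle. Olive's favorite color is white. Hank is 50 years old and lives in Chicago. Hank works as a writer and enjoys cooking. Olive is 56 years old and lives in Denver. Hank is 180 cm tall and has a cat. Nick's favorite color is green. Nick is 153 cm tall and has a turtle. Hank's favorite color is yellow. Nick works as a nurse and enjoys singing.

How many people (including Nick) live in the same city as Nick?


Nick lives in Seattle. Count = 1

1


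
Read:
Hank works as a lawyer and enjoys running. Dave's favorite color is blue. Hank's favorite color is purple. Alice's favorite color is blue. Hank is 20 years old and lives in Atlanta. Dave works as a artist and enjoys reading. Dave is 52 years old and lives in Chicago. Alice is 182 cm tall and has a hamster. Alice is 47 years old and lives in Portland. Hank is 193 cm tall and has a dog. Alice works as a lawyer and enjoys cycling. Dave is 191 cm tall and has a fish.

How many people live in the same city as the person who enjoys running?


Person with hobby running is Hank, city Atlanta. Count = 1

1


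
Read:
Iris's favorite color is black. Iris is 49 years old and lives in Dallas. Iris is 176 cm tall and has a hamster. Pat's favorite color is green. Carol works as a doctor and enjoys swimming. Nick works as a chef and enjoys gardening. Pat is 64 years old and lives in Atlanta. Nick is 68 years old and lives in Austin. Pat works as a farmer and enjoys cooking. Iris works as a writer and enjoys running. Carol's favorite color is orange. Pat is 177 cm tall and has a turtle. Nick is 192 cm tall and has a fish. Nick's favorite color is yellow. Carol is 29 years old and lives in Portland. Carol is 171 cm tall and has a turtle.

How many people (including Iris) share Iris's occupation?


Iris is a writer. Count = 1

1


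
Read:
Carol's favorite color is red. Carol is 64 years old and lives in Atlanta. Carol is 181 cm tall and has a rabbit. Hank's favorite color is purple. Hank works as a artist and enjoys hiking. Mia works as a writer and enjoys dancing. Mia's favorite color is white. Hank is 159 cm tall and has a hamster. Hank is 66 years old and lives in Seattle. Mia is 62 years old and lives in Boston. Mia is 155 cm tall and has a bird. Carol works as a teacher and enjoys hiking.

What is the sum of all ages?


62+66+64 = 192

192


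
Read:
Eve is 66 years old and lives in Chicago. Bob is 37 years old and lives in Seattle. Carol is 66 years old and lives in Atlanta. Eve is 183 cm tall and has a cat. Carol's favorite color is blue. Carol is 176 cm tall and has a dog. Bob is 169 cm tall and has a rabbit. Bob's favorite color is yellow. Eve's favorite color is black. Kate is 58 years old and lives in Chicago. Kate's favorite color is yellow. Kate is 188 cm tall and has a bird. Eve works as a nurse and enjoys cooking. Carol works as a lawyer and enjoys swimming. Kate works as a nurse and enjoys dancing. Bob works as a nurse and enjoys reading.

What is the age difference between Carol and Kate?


|66 - 58| = 8

8
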